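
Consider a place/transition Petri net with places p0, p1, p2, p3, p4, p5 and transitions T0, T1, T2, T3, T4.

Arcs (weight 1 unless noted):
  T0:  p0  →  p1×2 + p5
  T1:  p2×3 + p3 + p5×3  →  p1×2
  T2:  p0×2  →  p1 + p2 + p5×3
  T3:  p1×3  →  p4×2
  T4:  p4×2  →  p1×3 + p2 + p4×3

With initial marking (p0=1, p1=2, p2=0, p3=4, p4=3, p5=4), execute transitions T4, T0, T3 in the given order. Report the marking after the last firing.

step 1: fire T4:  (p0=1, p1=2, p2=0, p3=4, p4=3, p5=4) → (p0=1, p1=5, p2=1, p3=4, p4=4, p5=4)
step 2: fire T0:  (p0=1, p1=5, p2=1, p3=4, p4=4, p5=4) → (p0=0, p1=7, p2=1, p3=4, p4=4, p5=5)
step 3: fire T3:  (p0=0, p1=7, p2=1, p3=4, p4=4, p5=5) → (p0=0, p1=4, p2=1, p3=4, p4=6, p5=5)

(p0=0, p1=4, p2=1, p3=4, p4=6, p5=5)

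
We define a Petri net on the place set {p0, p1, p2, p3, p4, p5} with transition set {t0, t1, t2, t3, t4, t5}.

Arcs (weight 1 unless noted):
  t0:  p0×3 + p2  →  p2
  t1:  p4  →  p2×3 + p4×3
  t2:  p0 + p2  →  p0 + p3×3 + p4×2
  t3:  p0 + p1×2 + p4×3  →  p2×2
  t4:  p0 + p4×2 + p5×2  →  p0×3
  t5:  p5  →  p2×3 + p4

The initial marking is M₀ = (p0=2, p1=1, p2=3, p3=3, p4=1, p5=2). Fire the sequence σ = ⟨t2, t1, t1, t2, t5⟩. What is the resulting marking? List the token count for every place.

(p0=2, p1=1, p2=10, p3=9, p4=10, p5=1)

step 1: fire t2:  (p0=2, p1=1, p2=3, p3=3, p4=1, p5=2) → (p0=2, p1=1, p2=2, p3=6, p4=3, p5=2)
step 2: fire t1:  (p0=2, p1=1, p2=2, p3=6, p4=3, p5=2) → (p0=2, p1=1, p2=5, p3=6, p4=5, p5=2)
step 3: fire t1:  (p0=2, p1=1, p2=5, p3=6, p4=5, p5=2) → (p0=2, p1=1, p2=8, p3=6, p4=7, p5=2)
step 4: fire t2:  (p0=2, p1=1, p2=8, p3=6, p4=7, p5=2) → (p0=2, p1=1, p2=7, p3=9, p4=9, p5=2)
step 5: fire t5:  (p0=2, p1=1, p2=7, p3=9, p4=9, p5=2) → (p0=2, p1=1, p2=10, p3=9, p4=10, p5=1)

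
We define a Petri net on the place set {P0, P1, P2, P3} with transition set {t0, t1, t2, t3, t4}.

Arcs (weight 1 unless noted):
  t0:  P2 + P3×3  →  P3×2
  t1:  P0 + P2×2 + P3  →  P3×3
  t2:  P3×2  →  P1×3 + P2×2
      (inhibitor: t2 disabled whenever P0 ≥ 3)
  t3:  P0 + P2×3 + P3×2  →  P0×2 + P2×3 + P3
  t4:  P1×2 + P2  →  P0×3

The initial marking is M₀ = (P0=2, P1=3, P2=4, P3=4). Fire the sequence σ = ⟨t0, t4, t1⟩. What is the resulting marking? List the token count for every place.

(P0=4, P1=1, P2=0, P3=5)

step 1: fire t0:  (P0=2, P1=3, P2=4, P3=4) → (P0=2, P1=3, P2=3, P3=3)
step 2: fire t4:  (P0=2, P1=3, P2=3, P3=3) → (P0=5, P1=1, P2=2, P3=3)
step 3: fire t1:  (P0=5, P1=1, P2=2, P3=3) → (P0=4, P1=1, P2=0, P3=5)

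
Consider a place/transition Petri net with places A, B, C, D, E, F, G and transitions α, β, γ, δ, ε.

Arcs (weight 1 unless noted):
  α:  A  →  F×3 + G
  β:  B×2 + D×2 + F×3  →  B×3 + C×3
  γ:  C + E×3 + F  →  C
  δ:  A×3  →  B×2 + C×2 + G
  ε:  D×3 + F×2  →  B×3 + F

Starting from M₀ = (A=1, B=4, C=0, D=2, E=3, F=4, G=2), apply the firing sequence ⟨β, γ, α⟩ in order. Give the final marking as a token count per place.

(A=0, B=5, C=3, D=0, E=0, F=3, G=3)

step 1: fire β:  (A=1, B=4, C=0, D=2, E=3, F=4, G=2) → (A=1, B=5, C=3, D=0, E=3, F=1, G=2)
step 2: fire γ:  (A=1, B=5, C=3, D=0, E=3, F=1, G=2) → (A=1, B=5, C=3, D=0, E=0, F=0, G=2)
step 3: fire α:  (A=1, B=5, C=3, D=0, E=0, F=0, G=2) → (A=0, B=5, C=3, D=0, E=0, F=3, G=3)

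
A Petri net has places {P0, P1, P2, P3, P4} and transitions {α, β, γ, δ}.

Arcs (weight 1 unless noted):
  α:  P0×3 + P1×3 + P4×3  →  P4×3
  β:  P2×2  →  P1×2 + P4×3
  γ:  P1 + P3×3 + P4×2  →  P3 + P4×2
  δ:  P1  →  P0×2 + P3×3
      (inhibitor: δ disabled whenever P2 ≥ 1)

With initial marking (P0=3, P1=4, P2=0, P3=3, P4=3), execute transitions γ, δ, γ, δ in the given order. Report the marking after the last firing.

step 1: fire γ:  (P0=3, P1=4, P2=0, P3=3, P4=3) → (P0=3, P1=3, P2=0, P3=1, P4=3)
step 2: fire δ:  (P0=3, P1=3, P2=0, P3=1, P4=3) → (P0=5, P1=2, P2=0, P3=4, P4=3)
step 3: fire γ:  (P0=5, P1=2, P2=0, P3=4, P4=3) → (P0=5, P1=1, P2=0, P3=2, P4=3)
step 4: fire δ:  (P0=5, P1=1, P2=0, P3=2, P4=3) → (P0=7, P1=0, P2=0, P3=5, P4=3)

(P0=7, P1=0, P2=0, P3=5, P4=3)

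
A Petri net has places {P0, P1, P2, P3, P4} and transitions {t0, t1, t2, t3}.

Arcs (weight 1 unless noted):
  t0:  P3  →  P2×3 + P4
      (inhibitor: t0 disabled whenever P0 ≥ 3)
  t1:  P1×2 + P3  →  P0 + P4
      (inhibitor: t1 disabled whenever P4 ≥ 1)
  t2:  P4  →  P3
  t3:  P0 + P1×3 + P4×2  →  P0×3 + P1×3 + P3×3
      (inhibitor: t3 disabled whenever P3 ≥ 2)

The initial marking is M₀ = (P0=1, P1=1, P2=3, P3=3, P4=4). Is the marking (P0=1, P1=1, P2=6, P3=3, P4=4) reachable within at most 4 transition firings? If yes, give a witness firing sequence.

YES — reachable via ⟨t0, t2⟩ (2 firings)

step 1: fire t0:  (P0=1, P1=1, P2=3, P3=3, P4=4) → (P0=1, P1=1, P2=6, P3=2, P4=5)
step 2: fire t2:  (P0=1, P1=1, P2=6, P3=2, P4=5) → (P0=1, P1=1, P2=6, P3=3, P4=4)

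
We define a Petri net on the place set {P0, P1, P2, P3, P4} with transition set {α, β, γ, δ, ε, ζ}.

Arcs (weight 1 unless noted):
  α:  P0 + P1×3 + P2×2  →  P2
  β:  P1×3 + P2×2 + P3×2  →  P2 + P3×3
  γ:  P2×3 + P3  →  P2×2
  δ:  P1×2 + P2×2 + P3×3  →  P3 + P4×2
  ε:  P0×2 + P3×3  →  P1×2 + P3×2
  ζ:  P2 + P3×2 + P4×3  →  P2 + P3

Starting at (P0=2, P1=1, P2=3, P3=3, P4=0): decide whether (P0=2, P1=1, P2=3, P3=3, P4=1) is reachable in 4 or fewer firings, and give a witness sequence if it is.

depth 0: 1 marking
depth 1: 3 markings reached so far
depth 2: 5 markings reached so far
depth 3: 5 markings reached so far
(frontier empty at depth 3; search complete)
target is not among the 5 markings reachable within 4 steps

NO — not reachable within 4 firings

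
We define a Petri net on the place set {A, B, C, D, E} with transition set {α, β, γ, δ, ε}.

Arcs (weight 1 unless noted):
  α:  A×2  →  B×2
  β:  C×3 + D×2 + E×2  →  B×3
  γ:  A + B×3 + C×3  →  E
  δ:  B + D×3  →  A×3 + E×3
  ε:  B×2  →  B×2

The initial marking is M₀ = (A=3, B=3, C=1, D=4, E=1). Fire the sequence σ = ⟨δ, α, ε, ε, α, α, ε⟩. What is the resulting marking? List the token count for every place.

(A=0, B=8, C=1, D=1, E=4)

step 1: fire δ:  (A=3, B=3, C=1, D=4, E=1) → (A=6, B=2, C=1, D=1, E=4)
step 2: fire α:  (A=6, B=2, C=1, D=1, E=4) → (A=4, B=4, C=1, D=1, E=4)
step 3: fire ε:  (A=4, B=4, C=1, D=1, E=4) → (A=4, B=4, C=1, D=1, E=4)
step 4: fire ε:  (A=4, B=4, C=1, D=1, E=4) → (A=4, B=4, C=1, D=1, E=4)
step 5: fire α:  (A=4, B=4, C=1, D=1, E=4) → (A=2, B=6, C=1, D=1, E=4)
step 6: fire α:  (A=2, B=6, C=1, D=1, E=4) → (A=0, B=8, C=1, D=1, E=4)
step 7: fire ε:  (A=0, B=8, C=1, D=1, E=4) → (A=0, B=8, C=1, D=1, E=4)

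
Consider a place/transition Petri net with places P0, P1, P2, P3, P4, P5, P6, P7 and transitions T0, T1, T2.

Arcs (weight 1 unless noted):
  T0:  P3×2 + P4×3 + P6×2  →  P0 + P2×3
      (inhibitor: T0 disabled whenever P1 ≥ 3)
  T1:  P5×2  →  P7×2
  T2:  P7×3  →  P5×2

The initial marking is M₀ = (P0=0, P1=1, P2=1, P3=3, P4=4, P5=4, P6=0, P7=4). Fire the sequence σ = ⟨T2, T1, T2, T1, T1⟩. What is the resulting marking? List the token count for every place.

(P0=0, P1=1, P2=1, P3=3, P4=4, P5=2, P6=0, P7=4)

step 1: fire T2:  (P0=0, P1=1, P2=1, P3=3, P4=4, P5=4, P6=0, P7=4) → (P0=0, P1=1, P2=1, P3=3, P4=4, P5=6, P6=0, P7=1)
step 2: fire T1:  (P0=0, P1=1, P2=1, P3=3, P4=4, P5=6, P6=0, P7=1) → (P0=0, P1=1, P2=1, P3=3, P4=4, P5=4, P6=0, P7=3)
step 3: fire T2:  (P0=0, P1=1, P2=1, P3=3, P4=4, P5=4, P6=0, P7=3) → (P0=0, P1=1, P2=1, P3=3, P4=4, P5=6, P6=0, P7=0)
step 4: fire T1:  (P0=0, P1=1, P2=1, P3=3, P4=4, P5=6, P6=0, P7=0) → (P0=0, P1=1, P2=1, P3=3, P4=4, P5=4, P6=0, P7=2)
step 5: fire T1:  (P0=0, P1=1, P2=1, P3=3, P4=4, P5=4, P6=0, P7=2) → (P0=0, P1=1, P2=1, P3=3, P4=4, P5=2, P6=0, P7=4)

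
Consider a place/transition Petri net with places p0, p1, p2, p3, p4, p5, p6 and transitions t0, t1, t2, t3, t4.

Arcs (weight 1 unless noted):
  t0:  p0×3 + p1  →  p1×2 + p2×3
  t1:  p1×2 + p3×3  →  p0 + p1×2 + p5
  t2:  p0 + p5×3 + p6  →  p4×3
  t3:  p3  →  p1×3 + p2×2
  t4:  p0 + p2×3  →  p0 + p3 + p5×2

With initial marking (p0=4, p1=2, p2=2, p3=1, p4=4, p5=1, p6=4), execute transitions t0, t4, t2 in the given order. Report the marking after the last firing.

(p0=0, p1=3, p2=2, p3=2, p4=7, p5=0, p6=3)

step 1: fire t0:  (p0=4, p1=2, p2=2, p3=1, p4=4, p5=1, p6=4) → (p0=1, p1=3, p2=5, p3=1, p4=4, p5=1, p6=4)
step 2: fire t4:  (p0=1, p1=3, p2=5, p3=1, p4=4, p5=1, p6=4) → (p0=1, p1=3, p2=2, p3=2, p4=4, p5=3, p6=4)
step 3: fire t2:  (p0=1, p1=3, p2=2, p3=2, p4=4, p5=3, p6=4) → (p0=0, p1=3, p2=2, p3=2, p4=7, p5=0, p6=3)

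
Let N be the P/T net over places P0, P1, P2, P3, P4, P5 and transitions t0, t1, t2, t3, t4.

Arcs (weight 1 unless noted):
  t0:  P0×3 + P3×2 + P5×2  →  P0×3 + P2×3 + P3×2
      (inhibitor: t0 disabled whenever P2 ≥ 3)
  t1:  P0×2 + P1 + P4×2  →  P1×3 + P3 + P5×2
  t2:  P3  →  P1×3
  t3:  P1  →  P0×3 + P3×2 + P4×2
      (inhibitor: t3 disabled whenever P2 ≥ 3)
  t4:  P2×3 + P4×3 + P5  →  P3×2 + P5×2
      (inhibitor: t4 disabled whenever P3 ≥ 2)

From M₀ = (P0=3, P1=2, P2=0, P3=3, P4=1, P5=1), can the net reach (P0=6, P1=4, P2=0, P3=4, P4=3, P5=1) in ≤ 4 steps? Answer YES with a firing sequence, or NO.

YES — reachable via ⟨t2, t3⟩ (2 firings)

step 1: fire t2:  (P0=3, P1=2, P2=0, P3=3, P4=1, P5=1) → (P0=3, P1=5, P2=0, P3=2, P4=1, P5=1)
step 2: fire t3:  (P0=3, P1=5, P2=0, P3=2, P4=1, P5=1) → (P0=6, P1=4, P2=0, P3=4, P4=3, P5=1)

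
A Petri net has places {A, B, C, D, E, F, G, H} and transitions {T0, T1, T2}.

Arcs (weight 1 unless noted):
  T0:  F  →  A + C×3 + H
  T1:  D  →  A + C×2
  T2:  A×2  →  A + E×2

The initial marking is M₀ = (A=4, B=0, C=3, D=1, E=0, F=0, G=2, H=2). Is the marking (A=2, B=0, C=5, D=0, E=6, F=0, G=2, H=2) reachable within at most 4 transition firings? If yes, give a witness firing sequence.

step 1: fire T1:  (A=4, B=0, C=3, D=1, E=0, F=0, G=2, H=2) → (A=5, B=0, C=5, D=0, E=0, F=0, G=2, H=2)
step 2: fire T2:  (A=5, B=0, C=5, D=0, E=0, F=0, G=2, H=2) → (A=4, B=0, C=5, D=0, E=2, F=0, G=2, H=2)
step 3: fire T2:  (A=4, B=0, C=5, D=0, E=2, F=0, G=2, H=2) → (A=3, B=0, C=5, D=0, E=4, F=0, G=2, H=2)
step 4: fire T2:  (A=3, B=0, C=5, D=0, E=4, F=0, G=2, H=2) → (A=2, B=0, C=5, D=0, E=6, F=0, G=2, H=2)

YES — reachable via ⟨T1, T2, T2, T2⟩ (4 firings)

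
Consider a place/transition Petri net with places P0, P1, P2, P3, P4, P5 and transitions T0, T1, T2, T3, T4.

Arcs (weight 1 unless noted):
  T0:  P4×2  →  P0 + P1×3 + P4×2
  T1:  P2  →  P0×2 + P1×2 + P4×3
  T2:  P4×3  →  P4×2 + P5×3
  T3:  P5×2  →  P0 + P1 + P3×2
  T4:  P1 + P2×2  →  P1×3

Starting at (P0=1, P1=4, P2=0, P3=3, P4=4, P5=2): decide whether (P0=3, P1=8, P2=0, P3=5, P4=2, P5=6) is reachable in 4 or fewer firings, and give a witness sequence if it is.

YES — reachable via ⟨T0, T2, T2, T3⟩ (4 firings)

step 1: fire T0:  (P0=1, P1=4, P2=0, P3=3, P4=4, P5=2) → (P0=2, P1=7, P2=0, P3=3, P4=4, P5=2)
step 2: fire T2:  (P0=2, P1=7, P2=0, P3=3, P4=4, P5=2) → (P0=2, P1=7, P2=0, P3=3, P4=3, P5=5)
step 3: fire T2:  (P0=2, P1=7, P2=0, P3=3, P4=3, P5=5) → (P0=2, P1=7, P2=0, P3=3, P4=2, P5=8)
step 4: fire T3:  (P0=2, P1=7, P2=0, P3=3, P4=2, P5=8) → (P0=3, P1=8, P2=0, P3=5, P4=2, P5=6)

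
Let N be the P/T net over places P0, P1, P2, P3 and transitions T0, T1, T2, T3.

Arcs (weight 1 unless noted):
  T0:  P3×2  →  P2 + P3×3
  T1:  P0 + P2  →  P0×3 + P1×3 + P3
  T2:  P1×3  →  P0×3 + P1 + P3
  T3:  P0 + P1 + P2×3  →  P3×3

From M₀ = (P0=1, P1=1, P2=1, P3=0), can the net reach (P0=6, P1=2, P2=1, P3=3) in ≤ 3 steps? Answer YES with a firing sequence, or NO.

step 1: fire T1:  (P0=1, P1=1, P2=1, P3=0) → (P0=3, P1=4, P2=0, P3=1)
step 2: fire T2:  (P0=3, P1=4, P2=0, P3=1) → (P0=6, P1=2, P2=0, P3=2)
step 3: fire T0:  (P0=6, P1=2, P2=0, P3=2) → (P0=6, P1=2, P2=1, P3=3)

YES — reachable via ⟨T1, T2, T0⟩ (3 firings)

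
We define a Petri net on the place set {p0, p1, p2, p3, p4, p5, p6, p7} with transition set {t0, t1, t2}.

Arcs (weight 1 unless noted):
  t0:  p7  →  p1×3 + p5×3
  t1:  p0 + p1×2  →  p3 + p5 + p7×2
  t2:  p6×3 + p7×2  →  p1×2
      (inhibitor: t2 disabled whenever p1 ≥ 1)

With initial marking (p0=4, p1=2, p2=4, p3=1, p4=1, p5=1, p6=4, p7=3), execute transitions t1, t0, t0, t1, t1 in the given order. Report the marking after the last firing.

(p0=1, p1=2, p2=4, p3=4, p4=1, p5=10, p6=4, p7=7)

step 1: fire t1:  (p0=4, p1=2, p2=4, p3=1, p4=1, p5=1, p6=4, p7=3) → (p0=3, p1=0, p2=4, p3=2, p4=1, p5=2, p6=4, p7=5)
step 2: fire t0:  (p0=3, p1=0, p2=4, p3=2, p4=1, p5=2, p6=4, p7=5) → (p0=3, p1=3, p2=4, p3=2, p4=1, p5=5, p6=4, p7=4)
step 3: fire t0:  (p0=3, p1=3, p2=4, p3=2, p4=1, p5=5, p6=4, p7=4) → (p0=3, p1=6, p2=4, p3=2, p4=1, p5=8, p6=4, p7=3)
step 4: fire t1:  (p0=3, p1=6, p2=4, p3=2, p4=1, p5=8, p6=4, p7=3) → (p0=2, p1=4, p2=4, p3=3, p4=1, p5=9, p6=4, p7=5)
step 5: fire t1:  (p0=2, p1=4, p2=4, p3=3, p4=1, p5=9, p6=4, p7=5) → (p0=1, p1=2, p2=4, p3=4, p4=1, p5=10, p6=4, p7=7)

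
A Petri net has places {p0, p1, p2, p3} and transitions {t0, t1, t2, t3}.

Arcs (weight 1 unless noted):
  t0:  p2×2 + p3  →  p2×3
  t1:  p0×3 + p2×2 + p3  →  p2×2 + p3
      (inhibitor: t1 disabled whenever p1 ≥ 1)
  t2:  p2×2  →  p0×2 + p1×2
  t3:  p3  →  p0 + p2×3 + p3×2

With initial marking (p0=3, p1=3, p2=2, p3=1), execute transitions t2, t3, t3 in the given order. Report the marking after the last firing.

step 1: fire t2:  (p0=3, p1=3, p2=2, p3=1) → (p0=5, p1=5, p2=0, p3=1)
step 2: fire t3:  (p0=5, p1=5, p2=0, p3=1) → (p0=6, p1=5, p2=3, p3=2)
step 3: fire t3:  (p0=6, p1=5, p2=3, p3=2) → (p0=7, p1=5, p2=6, p3=3)

(p0=7, p1=5, p2=6, p3=3)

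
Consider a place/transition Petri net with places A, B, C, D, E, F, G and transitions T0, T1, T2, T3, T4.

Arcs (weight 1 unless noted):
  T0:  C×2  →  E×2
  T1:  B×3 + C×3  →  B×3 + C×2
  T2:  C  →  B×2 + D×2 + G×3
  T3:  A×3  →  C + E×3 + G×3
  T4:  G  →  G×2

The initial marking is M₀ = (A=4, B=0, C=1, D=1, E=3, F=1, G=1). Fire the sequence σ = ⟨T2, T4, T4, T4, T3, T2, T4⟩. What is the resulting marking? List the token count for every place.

step 1: fire T2:  (A=4, B=0, C=1, D=1, E=3, F=1, G=1) → (A=4, B=2, C=0, D=3, E=3, F=1, G=4)
step 2: fire T4:  (A=4, B=2, C=0, D=3, E=3, F=1, G=4) → (A=4, B=2, C=0, D=3, E=3, F=1, G=5)
step 3: fire T4:  (A=4, B=2, C=0, D=3, E=3, F=1, G=5) → (A=4, B=2, C=0, D=3, E=3, F=1, G=6)
step 4: fire T4:  (A=4, B=2, C=0, D=3, E=3, F=1, G=6) → (A=4, B=2, C=0, D=3, E=3, F=1, G=7)
step 5: fire T3:  (A=4, B=2, C=0, D=3, E=3, F=1, G=7) → (A=1, B=2, C=1, D=3, E=6, F=1, G=10)
step 6: fire T2:  (A=1, B=2, C=1, D=3, E=6, F=1, G=10) → (A=1, B=4, C=0, D=5, E=6, F=1, G=13)
step 7: fire T4:  (A=1, B=4, C=0, D=5, E=6, F=1, G=13) → (A=1, B=4, C=0, D=5, E=6, F=1, G=14)

(A=1, B=4, C=0, D=5, E=6, F=1, G=14)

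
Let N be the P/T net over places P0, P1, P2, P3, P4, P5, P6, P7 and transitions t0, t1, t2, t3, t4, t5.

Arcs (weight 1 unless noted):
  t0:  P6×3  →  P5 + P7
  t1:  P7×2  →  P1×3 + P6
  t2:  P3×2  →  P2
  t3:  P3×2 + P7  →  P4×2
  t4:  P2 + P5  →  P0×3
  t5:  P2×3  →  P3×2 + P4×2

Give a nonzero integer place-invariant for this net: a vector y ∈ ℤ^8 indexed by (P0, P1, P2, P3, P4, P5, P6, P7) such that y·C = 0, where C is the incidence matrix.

Incidence matrix C (rows=places, cols=transitions):
       t0   t1   t2   t3   t4   t5
   P0   0    0    0    0    3    0
   P1   0    3    0    0    0    0
   P2   0    0    1    0   -1   -3
   P3   0    0   -2   -2    0    2
   P4   0    0    0    2    0    2
   P5   1    0    0    0   -1    0
   P6  -3    1    0    0    0    0
   P7   1   -2    0   -1    0    0

Candidate y = [3, -1, 0, 0, 0, 9, 3, 0]; check y·C column-wise:
  col t0: 3·0 + -1·0 + 9·1 + 3·-3 + 0·1 = 0
  col t1: 3·0 + -1·3 + 9·0 + 3·1 + 0·-2 = 0
  col t2: 3·0 + -1·0 + 0·1 + 0·-2 + 9·0 + 3·0 = 0
  col t3: 3·0 + -1·0 + 0·-2 + 0·2 + 9·0 + 3·0 + 0·-1 = 0
  col t4: 3·3 + -1·0 + 0·-1 + 9·-1 + 3·0 = 0
  col t5: 3·0 + -1·0 + 0·-3 + 0·2 + 0·2 + 9·0 + 3·0 = 0

y = (P0:3, P1:-1, P2:0, P3:0, P4:0, P5:9, P6:3, P7:0)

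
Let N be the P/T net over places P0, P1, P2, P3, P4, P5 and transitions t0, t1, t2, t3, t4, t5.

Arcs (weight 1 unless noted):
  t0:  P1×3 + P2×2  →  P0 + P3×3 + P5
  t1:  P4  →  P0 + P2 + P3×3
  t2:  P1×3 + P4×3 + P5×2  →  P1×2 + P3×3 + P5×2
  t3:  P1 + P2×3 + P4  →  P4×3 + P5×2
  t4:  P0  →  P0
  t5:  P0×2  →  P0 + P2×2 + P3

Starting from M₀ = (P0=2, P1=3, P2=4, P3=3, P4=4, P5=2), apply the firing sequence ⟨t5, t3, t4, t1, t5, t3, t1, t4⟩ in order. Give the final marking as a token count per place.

step 1: fire t5:  (P0=2, P1=3, P2=4, P3=3, P4=4, P5=2) → (P0=1, P1=3, P2=6, P3=4, P4=4, P5=2)
step 2: fire t3:  (P0=1, P1=3, P2=6, P3=4, P4=4, P5=2) → (P0=1, P1=2, P2=3, P3=4, P4=6, P5=4)
step 3: fire t4:  (P0=1, P1=2, P2=3, P3=4, P4=6, P5=4) → (P0=1, P1=2, P2=3, P3=4, P4=6, P5=4)
step 4: fire t1:  (P0=1, P1=2, P2=3, P3=4, P4=6, P5=4) → (P0=2, P1=2, P2=4, P3=7, P4=5, P5=4)
step 5: fire t5:  (P0=2, P1=2, P2=4, P3=7, P4=5, P5=4) → (P0=1, P1=2, P2=6, P3=8, P4=5, P5=4)
step 6: fire t3:  (P0=1, P1=2, P2=6, P3=8, P4=5, P5=4) → (P0=1, P1=1, P2=3, P3=8, P4=7, P5=6)
step 7: fire t1:  (P0=1, P1=1, P2=3, P3=8, P4=7, P5=6) → (P0=2, P1=1, P2=4, P3=11, P4=6, P5=6)
step 8: fire t4:  (P0=2, P1=1, P2=4, P3=11, P4=6, P5=6) → (P0=2, P1=1, P2=4, P3=11, P4=6, P5=6)

(P0=2, P1=1, P2=4, P3=11, P4=6, P5=6)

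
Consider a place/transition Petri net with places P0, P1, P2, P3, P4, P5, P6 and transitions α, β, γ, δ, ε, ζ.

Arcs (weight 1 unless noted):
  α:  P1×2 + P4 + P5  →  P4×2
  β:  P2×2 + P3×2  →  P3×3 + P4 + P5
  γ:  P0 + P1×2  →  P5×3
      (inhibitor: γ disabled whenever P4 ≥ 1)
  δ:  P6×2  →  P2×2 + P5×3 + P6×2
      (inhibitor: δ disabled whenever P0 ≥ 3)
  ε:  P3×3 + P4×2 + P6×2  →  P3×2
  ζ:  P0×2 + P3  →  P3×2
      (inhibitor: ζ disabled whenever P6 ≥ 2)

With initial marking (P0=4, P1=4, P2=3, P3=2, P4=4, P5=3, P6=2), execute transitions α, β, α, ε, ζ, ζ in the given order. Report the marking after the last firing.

(P0=0, P1=0, P2=1, P3=4, P4=5, P5=2, P6=0)

step 1: fire α:  (P0=4, P1=4, P2=3, P3=2, P4=4, P5=3, P6=2) → (P0=4, P1=2, P2=3, P3=2, P4=5, P5=2, P6=2)
step 2: fire β:  (P0=4, P1=2, P2=3, P3=2, P4=5, P5=2, P6=2) → (P0=4, P1=2, P2=1, P3=3, P4=6, P5=3, P6=2)
step 3: fire α:  (P0=4, P1=2, P2=1, P3=3, P4=6, P5=3, P6=2) → (P0=4, P1=0, P2=1, P3=3, P4=7, P5=2, P6=2)
step 4: fire ε:  (P0=4, P1=0, P2=1, P3=3, P4=7, P5=2, P6=2) → (P0=4, P1=0, P2=1, P3=2, P4=5, P5=2, P6=0)
step 5: fire ζ:  (P0=4, P1=0, P2=1, P3=2, P4=5, P5=2, P6=0) → (P0=2, P1=0, P2=1, P3=3, P4=5, P5=2, P6=0)
step 6: fire ζ:  (P0=2, P1=0, P2=1, P3=3, P4=5, P5=2, P6=0) → (P0=0, P1=0, P2=1, P3=4, P4=5, P5=2, P6=0)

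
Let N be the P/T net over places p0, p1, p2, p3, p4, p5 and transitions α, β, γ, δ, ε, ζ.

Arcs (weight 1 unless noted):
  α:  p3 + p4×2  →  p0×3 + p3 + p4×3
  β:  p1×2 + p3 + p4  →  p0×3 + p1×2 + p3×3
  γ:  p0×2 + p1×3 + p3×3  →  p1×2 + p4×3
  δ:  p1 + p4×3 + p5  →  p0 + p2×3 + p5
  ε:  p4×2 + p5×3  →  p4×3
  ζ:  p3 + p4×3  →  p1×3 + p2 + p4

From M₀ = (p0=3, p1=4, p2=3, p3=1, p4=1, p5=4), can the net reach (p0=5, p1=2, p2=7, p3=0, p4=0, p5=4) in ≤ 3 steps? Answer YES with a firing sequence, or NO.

NO — not reachable within 3 firings

depth 0: 1 marking
depth 1: 2 markings reached so far
depth 2: 3 markings reached so far
depth 3: 5 markings reached so far
target is not among the 5 markings reachable within 3 steps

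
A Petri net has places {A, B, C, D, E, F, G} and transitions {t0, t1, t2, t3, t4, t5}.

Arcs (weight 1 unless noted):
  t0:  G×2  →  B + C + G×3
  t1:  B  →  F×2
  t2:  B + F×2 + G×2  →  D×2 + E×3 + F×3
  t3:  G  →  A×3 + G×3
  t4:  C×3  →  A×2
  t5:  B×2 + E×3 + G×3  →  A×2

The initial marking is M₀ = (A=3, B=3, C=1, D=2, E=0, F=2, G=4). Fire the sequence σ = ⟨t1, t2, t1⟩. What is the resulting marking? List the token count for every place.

(A=3, B=0, C=1, D=4, E=3, F=7, G=2)

step 1: fire t1:  (A=3, B=3, C=1, D=2, E=0, F=2, G=4) → (A=3, B=2, C=1, D=2, E=0, F=4, G=4)
step 2: fire t2:  (A=3, B=2, C=1, D=2, E=0, F=4, G=4) → (A=3, B=1, C=1, D=4, E=3, F=5, G=2)
step 3: fire t1:  (A=3, B=1, C=1, D=4, E=3, F=5, G=2) → (A=3, B=0, C=1, D=4, E=3, F=7, G=2)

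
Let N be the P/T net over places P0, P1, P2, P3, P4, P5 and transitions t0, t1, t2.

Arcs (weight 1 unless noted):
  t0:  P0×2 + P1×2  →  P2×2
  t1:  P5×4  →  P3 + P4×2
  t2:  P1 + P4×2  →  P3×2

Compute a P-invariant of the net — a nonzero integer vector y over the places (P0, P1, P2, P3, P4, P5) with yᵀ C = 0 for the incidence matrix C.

y = (P0:1, P1:0, P2:1, P3:0, P4:0, P5:0)

Incidence matrix C (rows=places, cols=transitions):
       t0   t1   t2
   P0  -2    0    0
   P1  -2    0   -1
   P2   2    0    0
   P3   0    1    2
   P4   0    2   -2
   P5   0   -4    0

Candidate y = [1, 0, 1, 0, 0, 0]; check y·C column-wise:
  col t0: 1·-2 + 0·-2 + 1·2 = 0
  col t1: 1·0 + 1·0 + 0·1 + 0·2 + 0·-4 = 0
  col t2: 1·0 + 0·-1 + 1·0 + 0·2 + 0·-2 = 0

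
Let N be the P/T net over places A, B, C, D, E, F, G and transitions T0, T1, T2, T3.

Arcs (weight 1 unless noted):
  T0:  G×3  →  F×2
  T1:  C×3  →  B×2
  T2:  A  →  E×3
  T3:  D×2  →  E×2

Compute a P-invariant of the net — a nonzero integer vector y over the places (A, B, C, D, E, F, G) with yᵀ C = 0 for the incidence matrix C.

Incidence matrix C (rows=places, cols=transitions):
       T0   T1   T2   T3
    A   0    0   -1    0
    B   0    2    0    0
    C   0   -3    0    0
    D   0    0    0   -2
    E   0    0    3    2
    F   2    0    0    0
    G  -3    0    0    0

Candidate y = [0, 3, 2, 0, 0, 0, 0]; check y·C column-wise:
  col T0: 3·0 + 2·0 + 0·2 + 0·-3 = 0
  col T1: 3·2 + 2·-3 = 0
  col T2: 0·-1 + 3·0 + 2·0 + 0·3 = 0
  col T3: 3·0 + 2·0 + 0·-2 + 0·2 = 0

y = (A:0, B:3, C:2, D:0, E:0, F:0, G:0)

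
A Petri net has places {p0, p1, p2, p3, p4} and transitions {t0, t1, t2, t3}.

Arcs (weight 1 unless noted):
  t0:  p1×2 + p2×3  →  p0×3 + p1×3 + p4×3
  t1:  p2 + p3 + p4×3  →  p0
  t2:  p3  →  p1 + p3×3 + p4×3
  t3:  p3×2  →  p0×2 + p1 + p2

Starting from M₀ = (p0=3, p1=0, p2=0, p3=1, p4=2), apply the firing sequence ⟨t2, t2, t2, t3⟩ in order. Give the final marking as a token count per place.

(p0=5, p1=4, p2=1, p3=5, p4=11)

step 1: fire t2:  (p0=3, p1=0, p2=0, p3=1, p4=2) → (p0=3, p1=1, p2=0, p3=3, p4=5)
step 2: fire t2:  (p0=3, p1=1, p2=0, p3=3, p4=5) → (p0=3, p1=2, p2=0, p3=5, p4=8)
step 3: fire t2:  (p0=3, p1=2, p2=0, p3=5, p4=8) → (p0=3, p1=3, p2=0, p3=7, p4=11)
step 4: fire t3:  (p0=3, p1=3, p2=0, p3=7, p4=11) → (p0=5, p1=4, p2=1, p3=5, p4=11)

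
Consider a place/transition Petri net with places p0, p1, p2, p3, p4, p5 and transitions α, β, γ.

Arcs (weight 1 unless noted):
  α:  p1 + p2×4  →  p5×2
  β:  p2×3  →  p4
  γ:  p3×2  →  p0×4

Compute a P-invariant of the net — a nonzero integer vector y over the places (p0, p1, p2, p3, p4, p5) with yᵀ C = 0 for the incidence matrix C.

y = (p0:1, p1:0, p2:0, p3:2, p4:0, p5:0)

Incidence matrix C (rows=places, cols=transitions):
        α    β    γ
   p0   0    0    4
   p1  -1    0    0
   p2  -4   -3    0
   p3   0    0   -2
   p4   0    1    0
   p5   2    0    0

Candidate y = [1, 0, 0, 2, 0, 0]; check y·C column-wise:
  col α: 1·0 + 0·-1 + 0·-4 + 2·0 + 0·2 = 0
  col β: 1·0 + 0·-3 + 2·0 + 0·1 = 0
  col γ: 1·4 + 2·-2 = 0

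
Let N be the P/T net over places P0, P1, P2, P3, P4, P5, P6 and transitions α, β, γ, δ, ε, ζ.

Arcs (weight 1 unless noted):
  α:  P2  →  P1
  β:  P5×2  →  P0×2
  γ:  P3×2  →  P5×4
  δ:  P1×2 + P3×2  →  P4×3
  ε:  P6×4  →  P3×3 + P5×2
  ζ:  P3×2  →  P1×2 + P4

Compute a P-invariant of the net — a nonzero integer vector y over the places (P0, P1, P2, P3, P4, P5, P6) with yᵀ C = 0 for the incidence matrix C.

Incidence matrix C (rows=places, cols=transitions):
        α    β    γ    δ    ε    ζ
   P0   0    2    0    0    0    0
   P1   1    0    0   -2    0    2
   P2  -1    0    0    0    0    0
   P3   0    0   -2   -2    3   -2
   P4   0    0    0    3    0    1
   P5   0   -2    4    0    2    0
   P6   0    0    0    0   -4    0

Candidate y = [1, 1, 1, 2, 2, 1, 2]; check y·C column-wise:
  col α: 1·0 + 1·1 + 1·-1 + 2·0 + 2·0 + 1·0 + 2·0 = 0
  col β: 1·2 + 1·0 + 1·0 + 2·0 + 2·0 + 1·-2 + 2·0 = 0
  col γ: 1·0 + 1·0 + 1·0 + 2·-2 + 2·0 + 1·4 + 2·0 = 0
  col δ: 1·0 + 1·-2 + 1·0 + 2·-2 + 2·3 + 1·0 + 2·0 = 0
  col ε: 1·0 + 1·0 + 1·0 + 2·3 + 2·0 + 1·2 + 2·-4 = 0
  col ζ: 1·0 + 1·2 + 1·0 + 2·-2 + 2·1 + 1·0 + 2·0 = 0

y = (P0:1, P1:1, P2:1, P3:2, P4:2, P5:1, P6:2)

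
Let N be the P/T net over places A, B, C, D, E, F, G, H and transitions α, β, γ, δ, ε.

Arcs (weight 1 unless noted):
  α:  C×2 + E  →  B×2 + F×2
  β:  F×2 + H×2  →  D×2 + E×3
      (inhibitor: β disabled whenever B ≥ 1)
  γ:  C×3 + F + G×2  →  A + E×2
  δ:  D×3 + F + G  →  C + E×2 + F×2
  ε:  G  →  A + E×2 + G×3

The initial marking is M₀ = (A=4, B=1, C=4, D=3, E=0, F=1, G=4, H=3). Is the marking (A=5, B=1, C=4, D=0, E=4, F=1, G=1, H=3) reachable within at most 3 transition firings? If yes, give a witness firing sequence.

depth 0: 1 marking
depth 1: 4 markings reached so far
depth 2: 10 markings reached so far
depth 3: 19 markings reached so far
target is not among the 19 markings reachable within 3 steps

NO — not reachable within 3 firings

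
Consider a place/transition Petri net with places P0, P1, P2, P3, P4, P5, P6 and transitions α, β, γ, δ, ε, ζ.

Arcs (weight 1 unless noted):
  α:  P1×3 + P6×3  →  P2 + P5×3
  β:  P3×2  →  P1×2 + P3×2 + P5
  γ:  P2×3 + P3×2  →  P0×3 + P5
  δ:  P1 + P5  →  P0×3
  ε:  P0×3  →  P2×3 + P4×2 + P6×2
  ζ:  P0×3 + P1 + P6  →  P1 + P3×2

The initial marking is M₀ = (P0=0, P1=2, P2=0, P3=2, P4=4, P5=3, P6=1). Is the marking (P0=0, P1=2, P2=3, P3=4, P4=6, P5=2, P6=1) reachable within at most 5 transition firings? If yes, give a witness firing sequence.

depth 0: 1 marking
depth 1: 3 markings reached so far
depth 2: 8 markings reached so far
depth 3: 16 markings reached so far
depth 4: 31 markings reached so far
depth 5: 52 markings reached so far
target is not among the 52 markings reachable within 5 steps

NO — not reachable within 5 firings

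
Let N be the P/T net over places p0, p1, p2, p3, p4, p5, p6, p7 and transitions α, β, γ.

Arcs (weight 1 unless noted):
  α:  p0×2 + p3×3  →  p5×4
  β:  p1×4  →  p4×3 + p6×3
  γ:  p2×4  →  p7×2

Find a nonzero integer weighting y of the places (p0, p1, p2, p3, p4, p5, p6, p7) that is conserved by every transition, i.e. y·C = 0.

y = (p0:3, p1:0, p2:0, p3:-2, p4:0, p5:0, p6:0, p7:0)

Incidence matrix C (rows=places, cols=transitions):
        α    β    γ
   p0  -2    0    0
   p1   0   -4    0
   p2   0    0   -4
   p3  -3    0    0
   p4   0    3    0
   p5   4    0    0
   p6   0    3    0
   p7   0    0    2

Candidate y = [3, 0, 0, -2, 0, 0, 0, 0]; check y·C column-wise:
  col α: 3·-2 + -2·-3 + 0·4 = 0
  col β: 3·0 + 0·-4 + -2·0 + 0·3 + 0·3 = 0
  col γ: 3·0 + 0·-4 + -2·0 + 0·2 = 0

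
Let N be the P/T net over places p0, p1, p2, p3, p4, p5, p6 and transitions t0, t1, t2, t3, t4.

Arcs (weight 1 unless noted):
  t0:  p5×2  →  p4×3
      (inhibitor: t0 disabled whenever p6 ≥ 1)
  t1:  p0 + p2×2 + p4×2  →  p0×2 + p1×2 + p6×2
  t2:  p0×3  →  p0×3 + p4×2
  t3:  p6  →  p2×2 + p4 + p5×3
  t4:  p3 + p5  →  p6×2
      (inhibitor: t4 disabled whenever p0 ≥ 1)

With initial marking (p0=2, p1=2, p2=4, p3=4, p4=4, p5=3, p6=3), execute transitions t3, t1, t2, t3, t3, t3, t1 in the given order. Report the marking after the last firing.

(p0=4, p1=6, p2=8, p3=4, p4=6, p5=15, p6=3)

step 1: fire t3:  (p0=2, p1=2, p2=4, p3=4, p4=4, p5=3, p6=3) → (p0=2, p1=2, p2=6, p3=4, p4=5, p5=6, p6=2)
step 2: fire t1:  (p0=2, p1=2, p2=6, p3=4, p4=5, p5=6, p6=2) → (p0=3, p1=4, p2=4, p3=4, p4=3, p5=6, p6=4)
step 3: fire t2:  (p0=3, p1=4, p2=4, p3=4, p4=3, p5=6, p6=4) → (p0=3, p1=4, p2=4, p3=4, p4=5, p5=6, p6=4)
step 4: fire t3:  (p0=3, p1=4, p2=4, p3=4, p4=5, p5=6, p6=4) → (p0=3, p1=4, p2=6, p3=4, p4=6, p5=9, p6=3)
step 5: fire t3:  (p0=3, p1=4, p2=6, p3=4, p4=6, p5=9, p6=3) → (p0=3, p1=4, p2=8, p3=4, p4=7, p5=12, p6=2)
step 6: fire t3:  (p0=3, p1=4, p2=8, p3=4, p4=7, p5=12, p6=2) → (p0=3, p1=4, p2=10, p3=4, p4=8, p5=15, p6=1)
step 7: fire t1:  (p0=3, p1=4, p2=10, p3=4, p4=8, p5=15, p6=1) → (p0=4, p1=6, p2=8, p3=4, p4=6, p5=15, p6=3)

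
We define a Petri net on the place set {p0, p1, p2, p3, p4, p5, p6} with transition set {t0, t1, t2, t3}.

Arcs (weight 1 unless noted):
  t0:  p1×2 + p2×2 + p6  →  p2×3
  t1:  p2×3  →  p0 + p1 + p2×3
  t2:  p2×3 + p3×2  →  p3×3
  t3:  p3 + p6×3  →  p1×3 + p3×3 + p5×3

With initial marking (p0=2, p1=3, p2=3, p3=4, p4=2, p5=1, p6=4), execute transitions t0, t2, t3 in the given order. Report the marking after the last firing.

step 1: fire t0:  (p0=2, p1=3, p2=3, p3=4, p4=2, p5=1, p6=4) → (p0=2, p1=1, p2=4, p3=4, p4=2, p5=1, p6=3)
step 2: fire t2:  (p0=2, p1=1, p2=4, p3=4, p4=2, p5=1, p6=3) → (p0=2, p1=1, p2=1, p3=5, p4=2, p5=1, p6=3)
step 3: fire t3:  (p0=2, p1=1, p2=1, p3=5, p4=2, p5=1, p6=3) → (p0=2, p1=4, p2=1, p3=7, p4=2, p5=4, p6=0)

(p0=2, p1=4, p2=1, p3=7, p4=2, p5=4, p6=0)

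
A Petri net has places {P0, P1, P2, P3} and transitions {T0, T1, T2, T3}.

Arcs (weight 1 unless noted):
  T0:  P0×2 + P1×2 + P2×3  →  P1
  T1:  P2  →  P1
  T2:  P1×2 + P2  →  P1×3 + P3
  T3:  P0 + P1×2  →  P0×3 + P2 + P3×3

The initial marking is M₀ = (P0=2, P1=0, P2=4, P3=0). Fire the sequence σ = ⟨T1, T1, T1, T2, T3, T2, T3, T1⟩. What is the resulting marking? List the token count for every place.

(P0=6, P1=2, P2=0, P3=8)

step 1: fire T1:  (P0=2, P1=0, P2=4, P3=0) → (P0=2, P1=1, P2=3, P3=0)
step 2: fire T1:  (P0=2, P1=1, P2=3, P3=0) → (P0=2, P1=2, P2=2, P3=0)
step 3: fire T1:  (P0=2, P1=2, P2=2, P3=0) → (P0=2, P1=3, P2=1, P3=0)
step 4: fire T2:  (P0=2, P1=3, P2=1, P3=0) → (P0=2, P1=4, P2=0, P3=1)
step 5: fire T3:  (P0=2, P1=4, P2=0, P3=1) → (P0=4, P1=2, P2=1, P3=4)
step 6: fire T2:  (P0=4, P1=2, P2=1, P3=4) → (P0=4, P1=3, P2=0, P3=5)
step 7: fire T3:  (P0=4, P1=3, P2=0, P3=5) → (P0=6, P1=1, P2=1, P3=8)
step 8: fire T1:  (P0=6, P1=1, P2=1, P3=8) → (P0=6, P1=2, P2=0, P3=8)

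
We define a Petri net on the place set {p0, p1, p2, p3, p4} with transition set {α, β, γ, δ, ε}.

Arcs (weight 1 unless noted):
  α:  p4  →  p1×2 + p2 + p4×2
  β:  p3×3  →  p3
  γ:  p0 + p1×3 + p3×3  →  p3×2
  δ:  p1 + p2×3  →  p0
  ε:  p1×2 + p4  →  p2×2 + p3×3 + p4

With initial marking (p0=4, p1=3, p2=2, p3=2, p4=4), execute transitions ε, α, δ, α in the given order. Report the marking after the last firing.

(p0=5, p1=4, p2=3, p3=5, p4=6)

step 1: fire ε:  (p0=4, p1=3, p2=2, p3=2, p4=4) → (p0=4, p1=1, p2=4, p3=5, p4=4)
step 2: fire α:  (p0=4, p1=1, p2=4, p3=5, p4=4) → (p0=4, p1=3, p2=5, p3=5, p4=5)
step 3: fire δ:  (p0=4, p1=3, p2=5, p3=5, p4=5) → (p0=5, p1=2, p2=2, p3=5, p4=5)
step 4: fire α:  (p0=5, p1=2, p2=2, p3=5, p4=5) → (p0=5, p1=4, p2=3, p3=5, p4=6)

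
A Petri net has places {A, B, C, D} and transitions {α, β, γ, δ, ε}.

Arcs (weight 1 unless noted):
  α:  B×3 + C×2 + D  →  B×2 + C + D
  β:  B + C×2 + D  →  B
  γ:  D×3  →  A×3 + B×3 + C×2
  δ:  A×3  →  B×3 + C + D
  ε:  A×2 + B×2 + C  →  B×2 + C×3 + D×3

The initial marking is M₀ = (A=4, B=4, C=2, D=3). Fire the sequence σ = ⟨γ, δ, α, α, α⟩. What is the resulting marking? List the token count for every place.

(A=4, B=7, C=2, D=1)

step 1: fire γ:  (A=4, B=4, C=2, D=3) → (A=7, B=7, C=4, D=0)
step 2: fire δ:  (A=7, B=7, C=4, D=0) → (A=4, B=10, C=5, D=1)
step 3: fire α:  (A=4, B=10, C=5, D=1) → (A=4, B=9, C=4, D=1)
step 4: fire α:  (A=4, B=9, C=4, D=1) → (A=4, B=8, C=3, D=1)
step 5: fire α:  (A=4, B=8, C=3, D=1) → (A=4, B=7, C=2, D=1)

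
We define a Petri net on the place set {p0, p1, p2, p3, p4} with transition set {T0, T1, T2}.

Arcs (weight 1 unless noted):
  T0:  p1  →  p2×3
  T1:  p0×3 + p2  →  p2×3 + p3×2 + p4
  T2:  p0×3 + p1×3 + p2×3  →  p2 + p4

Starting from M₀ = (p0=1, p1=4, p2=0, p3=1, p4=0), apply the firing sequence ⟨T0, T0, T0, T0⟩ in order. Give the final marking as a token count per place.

(p0=1, p1=0, p2=12, p3=1, p4=0)

step 1: fire T0:  (p0=1, p1=4, p2=0, p3=1, p4=0) → (p0=1, p1=3, p2=3, p3=1, p4=0)
step 2: fire T0:  (p0=1, p1=3, p2=3, p3=1, p4=0) → (p0=1, p1=2, p2=6, p3=1, p4=0)
step 3: fire T0:  (p0=1, p1=2, p2=6, p3=1, p4=0) → (p0=1, p1=1, p2=9, p3=1, p4=0)
step 4: fire T0:  (p0=1, p1=1, p2=9, p3=1, p4=0) → (p0=1, p1=0, p2=12, p3=1, p4=0)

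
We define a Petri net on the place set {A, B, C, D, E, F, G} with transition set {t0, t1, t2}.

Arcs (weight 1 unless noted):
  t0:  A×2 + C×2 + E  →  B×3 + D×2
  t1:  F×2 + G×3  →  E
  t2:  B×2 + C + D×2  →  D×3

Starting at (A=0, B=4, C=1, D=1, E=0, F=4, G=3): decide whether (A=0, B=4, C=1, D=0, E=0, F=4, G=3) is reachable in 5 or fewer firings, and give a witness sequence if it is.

NO — not reachable within 5 firings

depth 0: 1 marking
depth 1: 2 markings reached so far
depth 2: 2 markings reached so far
(frontier empty at depth 2; search complete)
target is not among the 2 markings reachable within 5 steps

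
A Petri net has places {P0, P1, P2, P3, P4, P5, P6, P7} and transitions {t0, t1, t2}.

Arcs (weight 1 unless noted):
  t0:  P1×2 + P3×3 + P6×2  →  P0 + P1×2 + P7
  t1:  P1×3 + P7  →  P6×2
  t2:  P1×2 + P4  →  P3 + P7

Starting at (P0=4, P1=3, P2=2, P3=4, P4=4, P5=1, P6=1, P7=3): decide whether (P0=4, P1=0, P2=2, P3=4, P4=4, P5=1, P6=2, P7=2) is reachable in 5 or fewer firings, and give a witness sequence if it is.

depth 0: 1 marking
depth 1: 3 markings reached so far
depth 2: 3 markings reached so far
(frontier empty at depth 2; search complete)
target is not among the 3 markings reachable within 5 steps

NO — not reachable within 5 firings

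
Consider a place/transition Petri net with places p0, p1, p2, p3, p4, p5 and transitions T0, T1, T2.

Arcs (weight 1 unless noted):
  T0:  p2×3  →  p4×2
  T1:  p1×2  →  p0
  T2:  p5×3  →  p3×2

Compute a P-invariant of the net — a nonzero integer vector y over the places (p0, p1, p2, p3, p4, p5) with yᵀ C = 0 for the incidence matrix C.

Incidence matrix C (rows=places, cols=transitions):
       T0   T1   T2
   p0   0    1    0
   p1   0   -2    0
   p2  -3    0    0
   p3   0    0    2
   p4   2    0    0
   p5   0    0   -3

Candidate y = [2, 1, 0, 0, 0, 0]; check y·C column-wise:
  col T0: 2·0 + 1·0 + 0·-3 + 0·2 = 0
  col T1: 2·1 + 1·-2 = 0
  col T2: 2·0 + 1·0 + 0·2 + 0·-3 = 0

y = (p0:2, p1:1, p2:0, p3:0, p4:0, p5:0)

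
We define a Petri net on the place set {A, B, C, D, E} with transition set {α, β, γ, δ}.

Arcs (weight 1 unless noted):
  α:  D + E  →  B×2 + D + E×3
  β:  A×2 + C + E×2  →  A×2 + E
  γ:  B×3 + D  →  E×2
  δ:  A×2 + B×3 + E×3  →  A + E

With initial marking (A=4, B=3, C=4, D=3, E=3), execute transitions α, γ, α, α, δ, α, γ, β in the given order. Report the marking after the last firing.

(A=3, B=2, C=3, D=1, E=12)

step 1: fire α:  (A=4, B=3, C=4, D=3, E=3) → (A=4, B=5, C=4, D=3, E=5)
step 2: fire γ:  (A=4, B=5, C=4, D=3, E=5) → (A=4, B=2, C=4, D=2, E=7)
step 3: fire α:  (A=4, B=2, C=4, D=2, E=7) → (A=4, B=4, C=4, D=2, E=9)
step 4: fire α:  (A=4, B=4, C=4, D=2, E=9) → (A=4, B=6, C=4, D=2, E=11)
step 5: fire δ:  (A=4, B=6, C=4, D=2, E=11) → (A=3, B=3, C=4, D=2, E=9)
step 6: fire α:  (A=3, B=3, C=4, D=2, E=9) → (A=3, B=5, C=4, D=2, E=11)
step 7: fire γ:  (A=3, B=5, C=4, D=2, E=11) → (A=3, B=2, C=4, D=1, E=13)
step 8: fire β:  (A=3, B=2, C=4, D=1, E=13) → (A=3, B=2, C=3, D=1, E=12)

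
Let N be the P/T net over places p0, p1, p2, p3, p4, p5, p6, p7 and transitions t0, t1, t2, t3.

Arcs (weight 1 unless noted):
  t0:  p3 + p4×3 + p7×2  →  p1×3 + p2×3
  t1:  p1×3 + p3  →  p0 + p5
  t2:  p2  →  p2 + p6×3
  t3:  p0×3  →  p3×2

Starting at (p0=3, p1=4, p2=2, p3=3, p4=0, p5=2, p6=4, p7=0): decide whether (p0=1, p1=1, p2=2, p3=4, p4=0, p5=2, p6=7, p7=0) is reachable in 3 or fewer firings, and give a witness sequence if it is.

NO — not reachable within 3 firings

depth 0: 1 marking
depth 1: 4 markings reached so far
depth 2: 8 markings reached so far
depth 3: 12 markings reached so far
target is not among the 12 markings reachable within 3 steps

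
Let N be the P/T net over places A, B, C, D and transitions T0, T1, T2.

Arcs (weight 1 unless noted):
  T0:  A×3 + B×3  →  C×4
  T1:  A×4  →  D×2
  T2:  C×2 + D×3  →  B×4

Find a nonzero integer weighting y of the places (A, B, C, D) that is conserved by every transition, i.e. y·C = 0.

Incidence matrix C (rows=places, cols=transitions):
       T0   T1   T2
    A  -3   -4    0
    B  -3    0    4
    C   4    0   -2
    D   0    2   -3

Candidate y = [1, 3, 3, 2]; check y·C column-wise:
  col T0: 1·-3 + 3·-3 + 3·4 + 2·0 = 0
  col T1: 1·-4 + 3·0 + 3·0 + 2·2 = 0
  col T2: 1·0 + 3·4 + 3·-2 + 2·-3 = 0

y = (A:1, B:3, C:3, D:2)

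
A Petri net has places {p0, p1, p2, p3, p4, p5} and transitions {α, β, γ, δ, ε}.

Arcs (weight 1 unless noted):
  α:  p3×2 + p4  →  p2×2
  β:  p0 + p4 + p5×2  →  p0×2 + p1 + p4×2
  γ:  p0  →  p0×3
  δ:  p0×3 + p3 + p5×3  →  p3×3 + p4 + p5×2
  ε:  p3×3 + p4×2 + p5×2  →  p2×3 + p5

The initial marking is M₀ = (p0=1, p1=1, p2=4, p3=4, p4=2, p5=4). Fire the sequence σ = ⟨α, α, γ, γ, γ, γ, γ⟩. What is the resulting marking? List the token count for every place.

(p0=11, p1=1, p2=8, p3=0, p4=0, p5=4)

step 1: fire α:  (p0=1, p1=1, p2=4, p3=4, p4=2, p5=4) → (p0=1, p1=1, p2=6, p3=2, p4=1, p5=4)
step 2: fire α:  (p0=1, p1=1, p2=6, p3=2, p4=1, p5=4) → (p0=1, p1=1, p2=8, p3=0, p4=0, p5=4)
step 3: fire γ:  (p0=1, p1=1, p2=8, p3=0, p4=0, p5=4) → (p0=3, p1=1, p2=8, p3=0, p4=0, p5=4)
step 4: fire γ:  (p0=3, p1=1, p2=8, p3=0, p4=0, p5=4) → (p0=5, p1=1, p2=8, p3=0, p4=0, p5=4)
step 5: fire γ:  (p0=5, p1=1, p2=8, p3=0, p4=0, p5=4) → (p0=7, p1=1, p2=8, p3=0, p4=0, p5=4)
step 6: fire γ:  (p0=7, p1=1, p2=8, p3=0, p4=0, p5=4) → (p0=9, p1=1, p2=8, p3=0, p4=0, p5=4)
step 7: fire γ:  (p0=9, p1=1, p2=8, p3=0, p4=0, p5=4) → (p0=11, p1=1, p2=8, p3=0, p4=0, p5=4)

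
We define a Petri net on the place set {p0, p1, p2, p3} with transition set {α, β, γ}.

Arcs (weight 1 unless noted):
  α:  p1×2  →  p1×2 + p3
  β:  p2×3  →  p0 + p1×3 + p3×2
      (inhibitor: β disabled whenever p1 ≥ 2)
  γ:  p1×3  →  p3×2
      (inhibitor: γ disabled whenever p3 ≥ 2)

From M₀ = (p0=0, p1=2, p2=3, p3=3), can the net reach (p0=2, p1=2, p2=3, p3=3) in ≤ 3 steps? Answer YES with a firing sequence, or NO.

depth 0: 1 marking
depth 1: 2 markings reached so far
depth 2: 3 markings reached so far
depth 3: 4 markings reached so far
target is not among the 4 markings reachable within 3 steps

NO — not reachable within 3 firings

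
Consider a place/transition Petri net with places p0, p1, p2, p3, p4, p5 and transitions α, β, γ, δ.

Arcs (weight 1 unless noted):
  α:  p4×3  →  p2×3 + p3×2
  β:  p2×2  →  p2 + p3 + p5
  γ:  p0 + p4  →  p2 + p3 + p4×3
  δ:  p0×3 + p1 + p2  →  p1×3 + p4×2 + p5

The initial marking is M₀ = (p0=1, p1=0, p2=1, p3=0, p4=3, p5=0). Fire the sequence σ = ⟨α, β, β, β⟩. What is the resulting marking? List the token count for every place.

(p0=1, p1=0, p2=1, p3=5, p4=0, p5=3)

step 1: fire α:  (p0=1, p1=0, p2=1, p3=0, p4=3, p5=0) → (p0=1, p1=0, p2=4, p3=2, p4=0, p5=0)
step 2: fire β:  (p0=1, p1=0, p2=4, p3=2, p4=0, p5=0) → (p0=1, p1=0, p2=3, p3=3, p4=0, p5=1)
step 3: fire β:  (p0=1, p1=0, p2=3, p3=3, p4=0, p5=1) → (p0=1, p1=0, p2=2, p3=4, p4=0, p5=2)
step 4: fire β:  (p0=1, p1=0, p2=2, p3=4, p4=0, p5=2) → (p0=1, p1=0, p2=1, p3=5, p4=0, p5=3)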